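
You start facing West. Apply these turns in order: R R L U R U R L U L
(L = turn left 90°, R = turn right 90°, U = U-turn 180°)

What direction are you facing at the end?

Start: West
  R (right (90° clockwise)) -> North
  R (right (90° clockwise)) -> East
  L (left (90° counter-clockwise)) -> North
  U (U-turn (180°)) -> South
  R (right (90° clockwise)) -> West
  U (U-turn (180°)) -> East
  R (right (90° clockwise)) -> South
  L (left (90° counter-clockwise)) -> East
  U (U-turn (180°)) -> West
  L (left (90° counter-clockwise)) -> South
Final: South

Answer: Final heading: South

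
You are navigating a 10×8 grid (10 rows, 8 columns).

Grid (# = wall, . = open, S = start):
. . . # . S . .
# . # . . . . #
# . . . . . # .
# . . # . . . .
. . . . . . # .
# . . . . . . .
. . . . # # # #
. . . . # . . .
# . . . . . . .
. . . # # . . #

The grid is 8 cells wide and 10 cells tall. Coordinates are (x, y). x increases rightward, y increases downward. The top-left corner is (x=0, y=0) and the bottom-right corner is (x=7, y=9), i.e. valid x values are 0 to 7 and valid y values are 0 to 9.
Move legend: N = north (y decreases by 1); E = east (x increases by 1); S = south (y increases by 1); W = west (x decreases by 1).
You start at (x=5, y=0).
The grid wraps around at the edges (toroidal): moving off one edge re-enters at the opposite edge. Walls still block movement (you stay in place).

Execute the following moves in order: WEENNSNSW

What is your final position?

Start: (x=5, y=0)
  W (west): (x=5, y=0) -> (x=4, y=0)
  E (east): (x=4, y=0) -> (x=5, y=0)
  E (east): (x=5, y=0) -> (x=6, y=0)
  N (north): (x=6, y=0) -> (x=6, y=9)
  N (north): (x=6, y=9) -> (x=6, y=8)
  S (south): (x=6, y=8) -> (x=6, y=9)
  N (north): (x=6, y=9) -> (x=6, y=8)
  S (south): (x=6, y=8) -> (x=6, y=9)
  W (west): (x=6, y=9) -> (x=5, y=9)
Final: (x=5, y=9)

Answer: Final position: (x=5, y=9)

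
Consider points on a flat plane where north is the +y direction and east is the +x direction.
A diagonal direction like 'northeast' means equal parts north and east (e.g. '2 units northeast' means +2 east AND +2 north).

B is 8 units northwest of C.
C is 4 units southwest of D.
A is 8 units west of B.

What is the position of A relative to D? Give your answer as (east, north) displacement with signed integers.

Place D at the origin (east=0, north=0).
  C is 4 units southwest of D: delta (east=-4, north=-4); C at (east=-4, north=-4).
  B is 8 units northwest of C: delta (east=-8, north=+8); B at (east=-12, north=4).
  A is 8 units west of B: delta (east=-8, north=+0); A at (east=-20, north=4).
Therefore A relative to D: (east=-20, north=4).

Answer: A is at (east=-20, north=4) relative to D.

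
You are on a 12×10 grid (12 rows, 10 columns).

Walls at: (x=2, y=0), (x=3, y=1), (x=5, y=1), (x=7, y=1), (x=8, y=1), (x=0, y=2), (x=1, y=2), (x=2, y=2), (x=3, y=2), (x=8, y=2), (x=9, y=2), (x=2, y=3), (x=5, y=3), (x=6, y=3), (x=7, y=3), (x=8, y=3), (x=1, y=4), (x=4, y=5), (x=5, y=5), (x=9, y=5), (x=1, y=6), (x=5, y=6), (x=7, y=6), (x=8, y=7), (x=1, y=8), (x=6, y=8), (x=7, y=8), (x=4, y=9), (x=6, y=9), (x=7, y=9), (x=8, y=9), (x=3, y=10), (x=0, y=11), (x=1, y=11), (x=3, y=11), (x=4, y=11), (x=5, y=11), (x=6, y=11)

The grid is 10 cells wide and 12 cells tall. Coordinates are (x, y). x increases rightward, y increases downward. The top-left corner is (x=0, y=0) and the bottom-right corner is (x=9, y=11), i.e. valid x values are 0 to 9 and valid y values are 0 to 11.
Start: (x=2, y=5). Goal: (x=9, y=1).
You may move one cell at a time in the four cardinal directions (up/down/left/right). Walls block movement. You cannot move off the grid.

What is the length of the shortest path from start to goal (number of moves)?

BFS from (x=2, y=5) until reaching (x=9, y=1):
  Distance 0: (x=2, y=5)
  Distance 1: (x=2, y=4), (x=1, y=5), (x=3, y=5), (x=2, y=6)
  Distance 2: (x=3, y=4), (x=0, y=5), (x=3, y=6), (x=2, y=7)
  Distance 3: (x=3, y=3), (x=0, y=4), (x=4, y=4), (x=0, y=6), (x=4, y=6), (x=1, y=7), (x=3, y=7), (x=2, y=8)
  Distance 4: (x=0, y=3), (x=4, y=3), (x=5, y=4), (x=0, y=7), (x=4, y=7), (x=3, y=8), (x=2, y=9)
  Distance 5: (x=4, y=2), (x=1, y=3), (x=6, y=4), (x=5, y=7), (x=0, y=8), (x=4, y=8), (x=1, y=9), (x=3, y=9), (x=2, y=10)
  Distance 6: (x=4, y=1), (x=5, y=2), (x=7, y=4), (x=6, y=5), (x=6, y=7), (x=5, y=8), (x=0, y=9), (x=1, y=10), (x=2, y=11)
  Distance 7: (x=4, y=0), (x=6, y=2), (x=8, y=4), (x=7, y=5), (x=6, y=6), (x=7, y=7), (x=5, y=9), (x=0, y=10)
  Distance 8: (x=3, y=0), (x=5, y=0), (x=6, y=1), (x=7, y=2), (x=9, y=4), (x=8, y=5), (x=5, y=10)
  Distance 9: (x=6, y=0), (x=9, y=3), (x=8, y=6), (x=4, y=10), (x=6, y=10)
  Distance 10: (x=7, y=0), (x=9, y=6), (x=7, y=10)
  Distance 11: (x=8, y=0), (x=9, y=7), (x=8, y=10), (x=7, y=11)
  Distance 12: (x=9, y=0), (x=9, y=8), (x=9, y=10), (x=8, y=11)
  Distance 13: (x=9, y=1), (x=8, y=8), (x=9, y=9), (x=9, y=11)  <- goal reached here
One shortest path (13 moves): (x=2, y=5) -> (x=3, y=5) -> (x=3, y=4) -> (x=4, y=4) -> (x=4, y=3) -> (x=4, y=2) -> (x=5, y=2) -> (x=6, y=2) -> (x=6, y=1) -> (x=6, y=0) -> (x=7, y=0) -> (x=8, y=0) -> (x=9, y=0) -> (x=9, y=1)

Answer: Shortest path length: 13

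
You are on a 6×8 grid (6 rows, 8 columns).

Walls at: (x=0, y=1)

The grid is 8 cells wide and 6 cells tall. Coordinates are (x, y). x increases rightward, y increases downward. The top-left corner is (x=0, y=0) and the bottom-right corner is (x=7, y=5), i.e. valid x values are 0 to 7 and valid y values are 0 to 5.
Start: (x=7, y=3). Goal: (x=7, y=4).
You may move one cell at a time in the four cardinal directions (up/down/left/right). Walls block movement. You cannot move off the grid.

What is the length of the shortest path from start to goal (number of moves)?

Answer: Shortest path length: 1

Derivation:
BFS from (x=7, y=3) until reaching (x=7, y=4):
  Distance 0: (x=7, y=3)
  Distance 1: (x=7, y=2), (x=6, y=3), (x=7, y=4)  <- goal reached here
One shortest path (1 moves): (x=7, y=3) -> (x=7, y=4)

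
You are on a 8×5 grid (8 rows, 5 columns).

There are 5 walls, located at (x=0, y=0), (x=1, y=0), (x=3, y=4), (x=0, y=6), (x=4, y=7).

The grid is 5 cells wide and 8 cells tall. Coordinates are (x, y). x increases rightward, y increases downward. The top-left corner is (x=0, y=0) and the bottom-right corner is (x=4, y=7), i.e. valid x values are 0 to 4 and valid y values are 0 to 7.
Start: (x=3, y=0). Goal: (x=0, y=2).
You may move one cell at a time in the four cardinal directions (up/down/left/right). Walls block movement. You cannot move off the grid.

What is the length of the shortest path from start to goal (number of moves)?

BFS from (x=3, y=0) until reaching (x=0, y=2):
  Distance 0: (x=3, y=0)
  Distance 1: (x=2, y=0), (x=4, y=0), (x=3, y=1)
  Distance 2: (x=2, y=1), (x=4, y=1), (x=3, y=2)
  Distance 3: (x=1, y=1), (x=2, y=2), (x=4, y=2), (x=3, y=3)
  Distance 4: (x=0, y=1), (x=1, y=2), (x=2, y=3), (x=4, y=3)
  Distance 5: (x=0, y=2), (x=1, y=3), (x=2, y=4), (x=4, y=4)  <- goal reached here
One shortest path (5 moves): (x=3, y=0) -> (x=2, y=0) -> (x=2, y=1) -> (x=1, y=1) -> (x=0, y=1) -> (x=0, y=2)

Answer: Shortest path length: 5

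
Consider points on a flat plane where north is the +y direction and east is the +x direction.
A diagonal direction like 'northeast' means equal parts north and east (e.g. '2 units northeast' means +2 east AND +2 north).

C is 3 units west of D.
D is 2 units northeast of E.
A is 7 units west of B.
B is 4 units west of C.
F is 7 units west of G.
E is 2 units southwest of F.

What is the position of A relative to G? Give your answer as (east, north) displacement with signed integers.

Place G at the origin (east=0, north=0).
  F is 7 units west of G: delta (east=-7, north=+0); F at (east=-7, north=0).
  E is 2 units southwest of F: delta (east=-2, north=-2); E at (east=-9, north=-2).
  D is 2 units northeast of E: delta (east=+2, north=+2); D at (east=-7, north=0).
  C is 3 units west of D: delta (east=-3, north=+0); C at (east=-10, north=0).
  B is 4 units west of C: delta (east=-4, north=+0); B at (east=-14, north=0).
  A is 7 units west of B: delta (east=-7, north=+0); A at (east=-21, north=0).
Therefore A relative to G: (east=-21, north=0).

Answer: A is at (east=-21, north=0) relative to G.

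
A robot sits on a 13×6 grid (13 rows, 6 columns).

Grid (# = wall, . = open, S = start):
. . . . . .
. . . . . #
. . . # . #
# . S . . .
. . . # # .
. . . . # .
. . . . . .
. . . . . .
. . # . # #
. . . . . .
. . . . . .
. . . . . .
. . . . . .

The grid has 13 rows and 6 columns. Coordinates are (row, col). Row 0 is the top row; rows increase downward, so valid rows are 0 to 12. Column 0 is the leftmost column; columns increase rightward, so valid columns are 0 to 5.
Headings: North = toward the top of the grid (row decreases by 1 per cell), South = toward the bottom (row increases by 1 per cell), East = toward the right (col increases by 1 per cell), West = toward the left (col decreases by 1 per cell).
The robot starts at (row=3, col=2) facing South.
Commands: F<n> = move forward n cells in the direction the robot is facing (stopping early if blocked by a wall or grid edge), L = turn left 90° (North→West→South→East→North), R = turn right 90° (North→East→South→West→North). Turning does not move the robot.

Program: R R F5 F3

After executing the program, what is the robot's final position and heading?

Answer: Final position: (row=0, col=2), facing North

Derivation:
Start: (row=3, col=2), facing South
  R: turn right, now facing West
  R: turn right, now facing North
  F5: move forward 3/5 (blocked), now at (row=0, col=2)
  F3: move forward 0/3 (blocked), now at (row=0, col=2)
Final: (row=0, col=2), facing North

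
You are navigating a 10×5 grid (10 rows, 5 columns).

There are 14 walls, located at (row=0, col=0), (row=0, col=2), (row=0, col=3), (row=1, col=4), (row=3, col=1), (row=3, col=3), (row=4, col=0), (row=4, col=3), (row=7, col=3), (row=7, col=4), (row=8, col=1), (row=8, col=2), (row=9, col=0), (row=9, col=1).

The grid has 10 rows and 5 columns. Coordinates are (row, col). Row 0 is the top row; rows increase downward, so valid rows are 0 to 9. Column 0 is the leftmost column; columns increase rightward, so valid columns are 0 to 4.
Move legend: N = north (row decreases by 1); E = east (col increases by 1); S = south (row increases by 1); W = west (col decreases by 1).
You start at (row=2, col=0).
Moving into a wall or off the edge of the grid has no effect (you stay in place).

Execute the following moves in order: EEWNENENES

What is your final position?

Start: (row=2, col=0)
  E (east): (row=2, col=0) -> (row=2, col=1)
  E (east): (row=2, col=1) -> (row=2, col=2)
  W (west): (row=2, col=2) -> (row=2, col=1)
  N (north): (row=2, col=1) -> (row=1, col=1)
  E (east): (row=1, col=1) -> (row=1, col=2)
  N (north): blocked, stay at (row=1, col=2)
  E (east): (row=1, col=2) -> (row=1, col=3)
  N (north): blocked, stay at (row=1, col=3)
  E (east): blocked, stay at (row=1, col=3)
  S (south): (row=1, col=3) -> (row=2, col=3)
Final: (row=2, col=3)

Answer: Final position: (row=2, col=3)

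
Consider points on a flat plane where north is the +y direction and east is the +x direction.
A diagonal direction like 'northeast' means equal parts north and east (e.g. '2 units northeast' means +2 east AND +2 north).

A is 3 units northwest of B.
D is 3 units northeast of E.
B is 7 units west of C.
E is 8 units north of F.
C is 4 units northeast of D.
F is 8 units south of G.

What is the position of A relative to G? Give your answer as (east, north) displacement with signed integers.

Answer: A is at (east=-3, north=10) relative to G.

Derivation:
Place G at the origin (east=0, north=0).
  F is 8 units south of G: delta (east=+0, north=-8); F at (east=0, north=-8).
  E is 8 units north of F: delta (east=+0, north=+8); E at (east=0, north=0).
  D is 3 units northeast of E: delta (east=+3, north=+3); D at (east=3, north=3).
  C is 4 units northeast of D: delta (east=+4, north=+4); C at (east=7, north=7).
  B is 7 units west of C: delta (east=-7, north=+0); B at (east=0, north=7).
  A is 3 units northwest of B: delta (east=-3, north=+3); A at (east=-3, north=10).
Therefore A relative to G: (east=-3, north=10).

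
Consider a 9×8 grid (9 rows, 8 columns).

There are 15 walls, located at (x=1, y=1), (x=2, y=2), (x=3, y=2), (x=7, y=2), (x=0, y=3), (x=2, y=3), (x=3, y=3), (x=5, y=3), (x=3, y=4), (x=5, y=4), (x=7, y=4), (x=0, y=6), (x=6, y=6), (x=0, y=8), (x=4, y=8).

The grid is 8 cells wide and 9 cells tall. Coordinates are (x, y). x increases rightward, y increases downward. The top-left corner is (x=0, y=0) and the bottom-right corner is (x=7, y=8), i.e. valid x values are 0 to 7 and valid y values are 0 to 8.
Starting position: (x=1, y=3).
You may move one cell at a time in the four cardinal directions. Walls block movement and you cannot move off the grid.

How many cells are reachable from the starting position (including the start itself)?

Answer: Reachable cells: 57

Derivation:
BFS flood-fill from (x=1, y=3):
  Distance 0: (x=1, y=3)
  Distance 1: (x=1, y=2), (x=1, y=4)
  Distance 2: (x=0, y=2), (x=0, y=4), (x=2, y=4), (x=1, y=5)
  Distance 3: (x=0, y=1), (x=0, y=5), (x=2, y=5), (x=1, y=6)
  Distance 4: (x=0, y=0), (x=3, y=5), (x=2, y=6), (x=1, y=7)
  Distance 5: (x=1, y=0), (x=4, y=5), (x=3, y=6), (x=0, y=7), (x=2, y=7), (x=1, y=8)
  Distance 6: (x=2, y=0), (x=4, y=4), (x=5, y=5), (x=4, y=6), (x=3, y=7), (x=2, y=8)
  Distance 7: (x=3, y=0), (x=2, y=1), (x=4, y=3), (x=6, y=5), (x=5, y=6), (x=4, y=7), (x=3, y=8)
  Distance 8: (x=4, y=0), (x=3, y=1), (x=4, y=2), (x=6, y=4), (x=7, y=5), (x=5, y=7)
  Distance 9: (x=5, y=0), (x=4, y=1), (x=5, y=2), (x=6, y=3), (x=7, y=6), (x=6, y=7), (x=5, y=8)
  Distance 10: (x=6, y=0), (x=5, y=1), (x=6, y=2), (x=7, y=3), (x=7, y=7), (x=6, y=8)
  Distance 11: (x=7, y=0), (x=6, y=1), (x=7, y=8)
  Distance 12: (x=7, y=1)
Total reachable: 57 (grid has 57 open cells total)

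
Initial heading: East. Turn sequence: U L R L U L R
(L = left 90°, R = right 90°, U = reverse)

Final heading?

Answer: Final heading: North

Derivation:
Start: East
  U (U-turn (180°)) -> West
  L (left (90° counter-clockwise)) -> South
  R (right (90° clockwise)) -> West
  L (left (90° counter-clockwise)) -> South
  U (U-turn (180°)) -> North
  L (left (90° counter-clockwise)) -> West
  R (right (90° clockwise)) -> North
Final: North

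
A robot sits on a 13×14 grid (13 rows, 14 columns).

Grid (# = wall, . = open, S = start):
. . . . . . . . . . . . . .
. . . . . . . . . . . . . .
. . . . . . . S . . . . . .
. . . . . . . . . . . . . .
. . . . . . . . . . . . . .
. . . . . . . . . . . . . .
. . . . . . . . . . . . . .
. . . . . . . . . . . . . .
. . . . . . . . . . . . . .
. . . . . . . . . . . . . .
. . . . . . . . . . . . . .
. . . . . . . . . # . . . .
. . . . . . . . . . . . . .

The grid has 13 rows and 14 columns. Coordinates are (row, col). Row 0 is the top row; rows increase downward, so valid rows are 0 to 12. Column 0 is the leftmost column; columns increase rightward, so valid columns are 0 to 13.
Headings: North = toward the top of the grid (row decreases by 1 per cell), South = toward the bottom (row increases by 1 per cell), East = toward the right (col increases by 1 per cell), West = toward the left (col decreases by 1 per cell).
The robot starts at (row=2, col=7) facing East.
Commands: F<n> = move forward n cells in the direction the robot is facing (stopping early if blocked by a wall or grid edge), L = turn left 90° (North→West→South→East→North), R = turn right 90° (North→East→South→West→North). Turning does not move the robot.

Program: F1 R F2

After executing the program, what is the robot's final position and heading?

Answer: Final position: (row=4, col=8), facing South

Derivation:
Start: (row=2, col=7), facing East
  F1: move forward 1, now at (row=2, col=8)
  R: turn right, now facing South
  F2: move forward 2, now at (row=4, col=8)
Final: (row=4, col=8), facing South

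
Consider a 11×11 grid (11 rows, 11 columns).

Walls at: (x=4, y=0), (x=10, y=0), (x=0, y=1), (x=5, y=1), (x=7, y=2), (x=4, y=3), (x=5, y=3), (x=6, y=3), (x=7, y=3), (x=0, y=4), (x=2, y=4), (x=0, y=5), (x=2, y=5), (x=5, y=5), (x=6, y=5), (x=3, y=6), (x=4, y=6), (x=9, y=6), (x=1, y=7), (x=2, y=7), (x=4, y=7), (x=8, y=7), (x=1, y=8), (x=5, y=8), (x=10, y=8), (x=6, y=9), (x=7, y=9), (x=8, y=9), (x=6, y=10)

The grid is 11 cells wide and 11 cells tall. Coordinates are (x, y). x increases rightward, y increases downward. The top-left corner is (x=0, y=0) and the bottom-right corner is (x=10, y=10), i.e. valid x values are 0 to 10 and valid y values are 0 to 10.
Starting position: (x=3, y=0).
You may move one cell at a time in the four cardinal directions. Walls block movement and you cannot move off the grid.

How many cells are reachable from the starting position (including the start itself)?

Answer: Reachable cells: 92

Derivation:
BFS flood-fill from (x=3, y=0):
  Distance 0: (x=3, y=0)
  Distance 1: (x=2, y=0), (x=3, y=1)
  Distance 2: (x=1, y=0), (x=2, y=1), (x=4, y=1), (x=3, y=2)
  Distance 3: (x=0, y=0), (x=1, y=1), (x=2, y=2), (x=4, y=2), (x=3, y=3)
  Distance 4: (x=1, y=2), (x=5, y=2), (x=2, y=3), (x=3, y=4)
  Distance 5: (x=0, y=2), (x=6, y=2), (x=1, y=3), (x=4, y=4), (x=3, y=5)
  Distance 6: (x=6, y=1), (x=0, y=3), (x=1, y=4), (x=5, y=4), (x=4, y=5)
  Distance 7: (x=6, y=0), (x=7, y=1), (x=6, y=4), (x=1, y=5)
  Distance 8: (x=5, y=0), (x=7, y=0), (x=8, y=1), (x=7, y=4), (x=1, y=6)
  Distance 9: (x=8, y=0), (x=9, y=1), (x=8, y=2), (x=8, y=4), (x=7, y=5), (x=0, y=6), (x=2, y=6)
  Distance 10: (x=9, y=0), (x=10, y=1), (x=9, y=2), (x=8, y=3), (x=9, y=4), (x=8, y=5), (x=7, y=6), (x=0, y=7)
  Distance 11: (x=10, y=2), (x=9, y=3), (x=10, y=4), (x=9, y=5), (x=6, y=6), (x=8, y=6), (x=7, y=7), (x=0, y=8)
  Distance 12: (x=10, y=3), (x=10, y=5), (x=5, y=6), (x=6, y=7), (x=7, y=8), (x=0, y=9)
  Distance 13: (x=10, y=6), (x=5, y=7), (x=6, y=8), (x=8, y=8), (x=1, y=9), (x=0, y=10)
  Distance 14: (x=10, y=7), (x=9, y=8), (x=2, y=9), (x=1, y=10)
  Distance 15: (x=9, y=7), (x=2, y=8), (x=3, y=9), (x=9, y=9), (x=2, y=10)
  Distance 16: (x=3, y=8), (x=4, y=9), (x=10, y=9), (x=3, y=10), (x=9, y=10)
  Distance 17: (x=3, y=7), (x=4, y=8), (x=5, y=9), (x=4, y=10), (x=8, y=10), (x=10, y=10)
  Distance 18: (x=5, y=10), (x=7, y=10)
Total reachable: 92 (grid has 92 open cells total)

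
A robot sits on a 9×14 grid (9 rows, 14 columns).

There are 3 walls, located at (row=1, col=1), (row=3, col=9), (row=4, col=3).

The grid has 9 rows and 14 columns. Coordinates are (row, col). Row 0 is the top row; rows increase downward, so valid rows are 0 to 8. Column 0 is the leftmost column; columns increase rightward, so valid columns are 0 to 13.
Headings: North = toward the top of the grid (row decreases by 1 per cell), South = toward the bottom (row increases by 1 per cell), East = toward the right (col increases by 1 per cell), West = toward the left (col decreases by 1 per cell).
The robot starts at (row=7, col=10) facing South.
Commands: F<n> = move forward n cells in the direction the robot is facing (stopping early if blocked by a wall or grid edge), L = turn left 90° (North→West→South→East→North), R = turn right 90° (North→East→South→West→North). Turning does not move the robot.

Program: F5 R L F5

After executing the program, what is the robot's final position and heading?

Answer: Final position: (row=8, col=10), facing South

Derivation:
Start: (row=7, col=10), facing South
  F5: move forward 1/5 (blocked), now at (row=8, col=10)
  R: turn right, now facing West
  L: turn left, now facing South
  F5: move forward 0/5 (blocked), now at (row=8, col=10)
Final: (row=8, col=10), facing South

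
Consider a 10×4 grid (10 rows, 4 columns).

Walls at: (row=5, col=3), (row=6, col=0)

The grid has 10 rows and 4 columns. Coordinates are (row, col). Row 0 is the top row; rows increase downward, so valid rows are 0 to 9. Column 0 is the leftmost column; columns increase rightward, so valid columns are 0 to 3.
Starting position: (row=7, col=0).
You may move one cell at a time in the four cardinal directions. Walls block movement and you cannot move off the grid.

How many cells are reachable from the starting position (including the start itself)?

Answer: Reachable cells: 38

Derivation:
BFS flood-fill from (row=7, col=0):
  Distance 0: (row=7, col=0)
  Distance 1: (row=7, col=1), (row=8, col=0)
  Distance 2: (row=6, col=1), (row=7, col=2), (row=8, col=1), (row=9, col=0)
  Distance 3: (row=5, col=1), (row=6, col=2), (row=7, col=3), (row=8, col=2), (row=9, col=1)
  Distance 4: (row=4, col=1), (row=5, col=0), (row=5, col=2), (row=6, col=3), (row=8, col=3), (row=9, col=2)
  Distance 5: (row=3, col=1), (row=4, col=0), (row=4, col=2), (row=9, col=3)
  Distance 6: (row=2, col=1), (row=3, col=0), (row=3, col=2), (row=4, col=3)
  Distance 7: (row=1, col=1), (row=2, col=0), (row=2, col=2), (row=3, col=3)
  Distance 8: (row=0, col=1), (row=1, col=0), (row=1, col=2), (row=2, col=3)
  Distance 9: (row=0, col=0), (row=0, col=2), (row=1, col=3)
  Distance 10: (row=0, col=3)
Total reachable: 38 (grid has 38 open cells total)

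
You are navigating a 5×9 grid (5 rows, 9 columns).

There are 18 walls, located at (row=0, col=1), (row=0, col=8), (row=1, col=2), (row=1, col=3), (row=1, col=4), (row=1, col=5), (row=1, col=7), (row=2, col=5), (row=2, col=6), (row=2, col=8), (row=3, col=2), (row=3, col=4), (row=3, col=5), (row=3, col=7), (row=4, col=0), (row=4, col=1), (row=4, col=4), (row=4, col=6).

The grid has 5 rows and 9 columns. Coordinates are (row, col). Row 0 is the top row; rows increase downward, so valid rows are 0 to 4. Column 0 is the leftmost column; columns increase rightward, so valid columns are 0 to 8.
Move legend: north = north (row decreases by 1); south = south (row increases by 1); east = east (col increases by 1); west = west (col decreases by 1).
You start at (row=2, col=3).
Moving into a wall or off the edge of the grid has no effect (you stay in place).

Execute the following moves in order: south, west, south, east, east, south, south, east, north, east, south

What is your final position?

Start: (row=2, col=3)
  south (south): (row=2, col=3) -> (row=3, col=3)
  west (west): blocked, stay at (row=3, col=3)
  south (south): (row=3, col=3) -> (row=4, col=3)
  east (east): blocked, stay at (row=4, col=3)
  east (east): blocked, stay at (row=4, col=3)
  south (south): blocked, stay at (row=4, col=3)
  south (south): blocked, stay at (row=4, col=3)
  east (east): blocked, stay at (row=4, col=3)
  north (north): (row=4, col=3) -> (row=3, col=3)
  east (east): blocked, stay at (row=3, col=3)
  south (south): (row=3, col=3) -> (row=4, col=3)
Final: (row=4, col=3)

Answer: Final position: (row=4, col=3)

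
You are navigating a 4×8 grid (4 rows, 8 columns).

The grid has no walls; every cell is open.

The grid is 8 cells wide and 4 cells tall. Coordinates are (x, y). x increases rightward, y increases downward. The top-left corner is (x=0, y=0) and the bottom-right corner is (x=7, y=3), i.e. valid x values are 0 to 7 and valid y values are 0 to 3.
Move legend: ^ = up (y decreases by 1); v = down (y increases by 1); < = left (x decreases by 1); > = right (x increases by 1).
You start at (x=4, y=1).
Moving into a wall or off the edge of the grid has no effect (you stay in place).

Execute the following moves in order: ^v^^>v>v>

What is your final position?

Start: (x=4, y=1)
  ^ (up): (x=4, y=1) -> (x=4, y=0)
  v (down): (x=4, y=0) -> (x=4, y=1)
  ^ (up): (x=4, y=1) -> (x=4, y=0)
  ^ (up): blocked, stay at (x=4, y=0)
  > (right): (x=4, y=0) -> (x=5, y=0)
  v (down): (x=5, y=0) -> (x=5, y=1)
  > (right): (x=5, y=1) -> (x=6, y=1)
  v (down): (x=6, y=1) -> (x=6, y=2)
  > (right): (x=6, y=2) -> (x=7, y=2)
Final: (x=7, y=2)

Answer: Final position: (x=7, y=2)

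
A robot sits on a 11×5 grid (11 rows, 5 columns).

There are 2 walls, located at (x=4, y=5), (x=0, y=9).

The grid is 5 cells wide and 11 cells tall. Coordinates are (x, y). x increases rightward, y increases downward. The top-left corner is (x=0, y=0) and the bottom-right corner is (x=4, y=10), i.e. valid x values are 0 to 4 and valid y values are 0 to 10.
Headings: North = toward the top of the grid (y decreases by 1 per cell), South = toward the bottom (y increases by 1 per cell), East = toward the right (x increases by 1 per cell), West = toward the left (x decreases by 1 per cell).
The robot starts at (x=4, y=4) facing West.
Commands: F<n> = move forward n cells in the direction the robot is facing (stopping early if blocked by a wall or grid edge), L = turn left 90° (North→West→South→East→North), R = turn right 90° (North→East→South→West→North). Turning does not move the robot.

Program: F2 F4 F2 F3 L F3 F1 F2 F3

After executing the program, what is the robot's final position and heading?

Start: (x=4, y=4), facing West
  F2: move forward 2, now at (x=2, y=4)
  F4: move forward 2/4 (blocked), now at (x=0, y=4)
  F2: move forward 0/2 (blocked), now at (x=0, y=4)
  F3: move forward 0/3 (blocked), now at (x=0, y=4)
  L: turn left, now facing South
  F3: move forward 3, now at (x=0, y=7)
  F1: move forward 1, now at (x=0, y=8)
  F2: move forward 0/2 (blocked), now at (x=0, y=8)
  F3: move forward 0/3 (blocked), now at (x=0, y=8)
Final: (x=0, y=8), facing South

Answer: Final position: (x=0, y=8), facing South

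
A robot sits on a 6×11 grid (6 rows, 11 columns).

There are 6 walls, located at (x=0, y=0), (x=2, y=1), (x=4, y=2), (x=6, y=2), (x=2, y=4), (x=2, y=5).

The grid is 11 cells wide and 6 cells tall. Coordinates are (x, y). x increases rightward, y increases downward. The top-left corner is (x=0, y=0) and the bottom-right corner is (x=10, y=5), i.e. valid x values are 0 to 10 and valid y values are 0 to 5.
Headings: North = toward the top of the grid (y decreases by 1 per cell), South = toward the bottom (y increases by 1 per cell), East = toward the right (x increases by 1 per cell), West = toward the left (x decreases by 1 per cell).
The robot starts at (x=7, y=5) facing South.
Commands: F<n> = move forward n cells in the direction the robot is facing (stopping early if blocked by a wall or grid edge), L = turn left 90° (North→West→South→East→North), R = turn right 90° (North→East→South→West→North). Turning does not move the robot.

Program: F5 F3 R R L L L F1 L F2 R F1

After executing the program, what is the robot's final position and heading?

Answer: Final position: (x=9, y=3), facing East

Derivation:
Start: (x=7, y=5), facing South
  F5: move forward 0/5 (blocked), now at (x=7, y=5)
  F3: move forward 0/3 (blocked), now at (x=7, y=5)
  R: turn right, now facing West
  R: turn right, now facing North
  L: turn left, now facing West
  L: turn left, now facing South
  L: turn left, now facing East
  F1: move forward 1, now at (x=8, y=5)
  L: turn left, now facing North
  F2: move forward 2, now at (x=8, y=3)
  R: turn right, now facing East
  F1: move forward 1, now at (x=9, y=3)
Final: (x=9, y=3), facing East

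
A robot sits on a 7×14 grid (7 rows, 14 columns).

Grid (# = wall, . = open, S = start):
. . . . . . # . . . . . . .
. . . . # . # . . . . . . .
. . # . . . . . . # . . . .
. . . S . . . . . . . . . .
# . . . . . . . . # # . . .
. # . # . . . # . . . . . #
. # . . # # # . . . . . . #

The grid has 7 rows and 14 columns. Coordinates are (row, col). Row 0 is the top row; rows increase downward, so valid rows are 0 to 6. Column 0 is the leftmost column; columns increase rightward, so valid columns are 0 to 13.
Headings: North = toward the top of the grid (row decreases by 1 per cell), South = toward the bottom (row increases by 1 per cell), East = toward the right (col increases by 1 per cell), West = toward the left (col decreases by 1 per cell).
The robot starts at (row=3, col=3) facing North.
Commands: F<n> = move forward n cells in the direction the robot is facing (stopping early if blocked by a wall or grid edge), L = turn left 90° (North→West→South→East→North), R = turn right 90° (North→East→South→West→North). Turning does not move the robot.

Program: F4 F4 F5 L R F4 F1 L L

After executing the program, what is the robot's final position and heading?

Answer: Final position: (row=0, col=3), facing South

Derivation:
Start: (row=3, col=3), facing North
  F4: move forward 3/4 (blocked), now at (row=0, col=3)
  F4: move forward 0/4 (blocked), now at (row=0, col=3)
  F5: move forward 0/5 (blocked), now at (row=0, col=3)
  L: turn left, now facing West
  R: turn right, now facing North
  F4: move forward 0/4 (blocked), now at (row=0, col=3)
  F1: move forward 0/1 (blocked), now at (row=0, col=3)
  L: turn left, now facing West
  L: turn left, now facing South
Final: (row=0, col=3), facing South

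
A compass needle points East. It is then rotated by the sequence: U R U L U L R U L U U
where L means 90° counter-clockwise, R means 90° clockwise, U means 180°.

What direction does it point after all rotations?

Start: East
  U (U-turn (180°)) -> West
  R (right (90° clockwise)) -> North
  U (U-turn (180°)) -> South
  L (left (90° counter-clockwise)) -> East
  U (U-turn (180°)) -> West
  L (left (90° counter-clockwise)) -> South
  R (right (90° clockwise)) -> West
  U (U-turn (180°)) -> East
  L (left (90° counter-clockwise)) -> North
  U (U-turn (180°)) -> South
  U (U-turn (180°)) -> North
Final: North

Answer: Final heading: North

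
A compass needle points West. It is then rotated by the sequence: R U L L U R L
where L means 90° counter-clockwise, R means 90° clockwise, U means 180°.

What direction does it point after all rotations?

Start: West
  R (right (90° clockwise)) -> North
  U (U-turn (180°)) -> South
  L (left (90° counter-clockwise)) -> East
  L (left (90° counter-clockwise)) -> North
  U (U-turn (180°)) -> South
  R (right (90° clockwise)) -> West
  L (left (90° counter-clockwise)) -> South
Final: South

Answer: Final heading: South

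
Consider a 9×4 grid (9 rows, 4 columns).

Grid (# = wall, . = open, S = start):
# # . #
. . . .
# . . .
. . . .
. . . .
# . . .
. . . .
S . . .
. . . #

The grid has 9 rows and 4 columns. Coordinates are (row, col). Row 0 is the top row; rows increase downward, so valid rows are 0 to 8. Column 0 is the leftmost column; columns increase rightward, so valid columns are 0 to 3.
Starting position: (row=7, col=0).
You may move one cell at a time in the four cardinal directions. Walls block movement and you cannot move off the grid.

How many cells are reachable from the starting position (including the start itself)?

BFS flood-fill from (row=7, col=0):
  Distance 0: (row=7, col=0)
  Distance 1: (row=6, col=0), (row=7, col=1), (row=8, col=0)
  Distance 2: (row=6, col=1), (row=7, col=2), (row=8, col=1)
  Distance 3: (row=5, col=1), (row=6, col=2), (row=7, col=3), (row=8, col=2)
  Distance 4: (row=4, col=1), (row=5, col=2), (row=6, col=3)
  Distance 5: (row=3, col=1), (row=4, col=0), (row=4, col=2), (row=5, col=3)
  Distance 6: (row=2, col=1), (row=3, col=0), (row=3, col=2), (row=4, col=3)
  Distance 7: (row=1, col=1), (row=2, col=2), (row=3, col=3)
  Distance 8: (row=1, col=0), (row=1, col=2), (row=2, col=3)
  Distance 9: (row=0, col=2), (row=1, col=3)
Total reachable: 30 (grid has 30 open cells total)

Answer: Reachable cells: 30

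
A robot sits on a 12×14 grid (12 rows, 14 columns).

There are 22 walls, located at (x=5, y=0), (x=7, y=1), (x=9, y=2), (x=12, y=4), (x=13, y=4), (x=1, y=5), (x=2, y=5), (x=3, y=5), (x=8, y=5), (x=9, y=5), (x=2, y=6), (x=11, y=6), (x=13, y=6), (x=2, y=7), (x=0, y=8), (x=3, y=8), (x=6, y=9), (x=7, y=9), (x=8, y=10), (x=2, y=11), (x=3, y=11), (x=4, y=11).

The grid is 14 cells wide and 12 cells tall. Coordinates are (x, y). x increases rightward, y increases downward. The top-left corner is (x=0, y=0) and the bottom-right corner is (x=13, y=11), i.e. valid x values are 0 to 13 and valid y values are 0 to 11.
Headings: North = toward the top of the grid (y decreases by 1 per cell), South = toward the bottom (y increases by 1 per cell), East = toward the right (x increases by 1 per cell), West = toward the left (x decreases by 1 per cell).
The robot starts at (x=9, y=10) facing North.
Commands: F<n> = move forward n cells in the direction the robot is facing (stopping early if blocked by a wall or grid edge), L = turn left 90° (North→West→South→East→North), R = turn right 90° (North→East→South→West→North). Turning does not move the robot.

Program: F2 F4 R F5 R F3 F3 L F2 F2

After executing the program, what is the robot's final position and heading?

Start: (x=9, y=10), facing North
  F2: move forward 2, now at (x=9, y=8)
  F4: move forward 2/4 (blocked), now at (x=9, y=6)
  R: turn right, now facing East
  F5: move forward 1/5 (blocked), now at (x=10, y=6)
  R: turn right, now facing South
  F3: move forward 3, now at (x=10, y=9)
  F3: move forward 2/3 (blocked), now at (x=10, y=11)
  L: turn left, now facing East
  F2: move forward 2, now at (x=12, y=11)
  F2: move forward 1/2 (blocked), now at (x=13, y=11)
Final: (x=13, y=11), facing East

Answer: Final position: (x=13, y=11), facing East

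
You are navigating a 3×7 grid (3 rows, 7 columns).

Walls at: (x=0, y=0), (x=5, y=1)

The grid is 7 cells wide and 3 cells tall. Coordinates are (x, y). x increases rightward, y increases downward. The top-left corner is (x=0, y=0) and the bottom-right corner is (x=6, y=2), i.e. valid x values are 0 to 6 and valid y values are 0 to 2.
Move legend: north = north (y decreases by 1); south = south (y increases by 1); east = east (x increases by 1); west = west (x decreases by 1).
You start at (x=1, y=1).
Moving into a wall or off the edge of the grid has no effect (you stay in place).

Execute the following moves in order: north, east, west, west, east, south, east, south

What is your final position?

Answer: Final position: (x=3, y=2)

Derivation:
Start: (x=1, y=1)
  north (north): (x=1, y=1) -> (x=1, y=0)
  east (east): (x=1, y=0) -> (x=2, y=0)
  west (west): (x=2, y=0) -> (x=1, y=0)
  west (west): blocked, stay at (x=1, y=0)
  east (east): (x=1, y=0) -> (x=2, y=0)
  south (south): (x=2, y=0) -> (x=2, y=1)
  east (east): (x=2, y=1) -> (x=3, y=1)
  south (south): (x=3, y=1) -> (x=3, y=2)
Final: (x=3, y=2)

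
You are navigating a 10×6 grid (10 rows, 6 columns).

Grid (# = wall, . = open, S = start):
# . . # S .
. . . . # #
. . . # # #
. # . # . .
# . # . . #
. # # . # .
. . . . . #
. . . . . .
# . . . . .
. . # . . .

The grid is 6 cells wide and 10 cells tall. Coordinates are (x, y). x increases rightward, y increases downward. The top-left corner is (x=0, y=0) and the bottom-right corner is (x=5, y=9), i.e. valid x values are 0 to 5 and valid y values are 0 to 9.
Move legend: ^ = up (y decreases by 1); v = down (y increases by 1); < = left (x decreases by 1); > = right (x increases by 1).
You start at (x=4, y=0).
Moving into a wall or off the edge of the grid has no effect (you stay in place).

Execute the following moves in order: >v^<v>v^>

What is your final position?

Start: (x=4, y=0)
  > (right): (x=4, y=0) -> (x=5, y=0)
  v (down): blocked, stay at (x=5, y=0)
  ^ (up): blocked, stay at (x=5, y=0)
  < (left): (x=5, y=0) -> (x=4, y=0)
  v (down): blocked, stay at (x=4, y=0)
  > (right): (x=4, y=0) -> (x=5, y=0)
  v (down): blocked, stay at (x=5, y=0)
  ^ (up): blocked, stay at (x=5, y=0)
  > (right): blocked, stay at (x=5, y=0)
Final: (x=5, y=0)

Answer: Final position: (x=5, y=0)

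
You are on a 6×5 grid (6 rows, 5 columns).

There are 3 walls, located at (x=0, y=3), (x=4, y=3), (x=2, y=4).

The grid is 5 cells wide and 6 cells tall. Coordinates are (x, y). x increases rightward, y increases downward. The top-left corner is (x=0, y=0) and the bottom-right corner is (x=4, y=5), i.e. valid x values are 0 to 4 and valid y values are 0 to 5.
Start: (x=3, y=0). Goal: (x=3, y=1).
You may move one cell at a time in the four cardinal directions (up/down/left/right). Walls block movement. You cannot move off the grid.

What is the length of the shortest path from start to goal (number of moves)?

Answer: Shortest path length: 1

Derivation:
BFS from (x=3, y=0) until reaching (x=3, y=1):
  Distance 0: (x=3, y=0)
  Distance 1: (x=2, y=0), (x=4, y=0), (x=3, y=1)  <- goal reached here
One shortest path (1 moves): (x=3, y=0) -> (x=3, y=1)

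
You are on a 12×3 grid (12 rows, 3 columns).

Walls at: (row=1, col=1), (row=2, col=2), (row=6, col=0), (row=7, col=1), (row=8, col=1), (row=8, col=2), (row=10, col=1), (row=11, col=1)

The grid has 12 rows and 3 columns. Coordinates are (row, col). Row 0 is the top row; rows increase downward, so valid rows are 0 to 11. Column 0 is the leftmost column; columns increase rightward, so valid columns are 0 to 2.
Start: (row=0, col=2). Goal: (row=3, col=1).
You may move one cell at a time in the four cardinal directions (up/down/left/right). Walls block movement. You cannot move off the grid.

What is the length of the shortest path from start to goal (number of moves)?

BFS from (row=0, col=2) until reaching (row=3, col=1):
  Distance 0: (row=0, col=2)
  Distance 1: (row=0, col=1), (row=1, col=2)
  Distance 2: (row=0, col=0)
  Distance 3: (row=1, col=0)
  Distance 4: (row=2, col=0)
  Distance 5: (row=2, col=1), (row=3, col=0)
  Distance 6: (row=3, col=1), (row=4, col=0)  <- goal reached here
One shortest path (6 moves): (row=0, col=2) -> (row=0, col=1) -> (row=0, col=0) -> (row=1, col=0) -> (row=2, col=0) -> (row=2, col=1) -> (row=3, col=1)

Answer: Shortest path length: 6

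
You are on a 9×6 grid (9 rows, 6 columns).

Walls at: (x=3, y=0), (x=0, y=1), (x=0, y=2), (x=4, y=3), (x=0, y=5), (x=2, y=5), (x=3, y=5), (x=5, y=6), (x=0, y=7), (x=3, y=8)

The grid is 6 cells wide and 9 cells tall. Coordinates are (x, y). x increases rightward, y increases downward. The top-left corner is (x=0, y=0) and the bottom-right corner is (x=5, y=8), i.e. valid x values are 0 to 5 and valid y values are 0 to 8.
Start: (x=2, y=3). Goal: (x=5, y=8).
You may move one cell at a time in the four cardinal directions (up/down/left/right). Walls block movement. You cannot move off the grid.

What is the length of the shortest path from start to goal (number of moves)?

BFS from (x=2, y=3) until reaching (x=5, y=8):
  Distance 0: (x=2, y=3)
  Distance 1: (x=2, y=2), (x=1, y=3), (x=3, y=3), (x=2, y=4)
  Distance 2: (x=2, y=1), (x=1, y=2), (x=3, y=2), (x=0, y=3), (x=1, y=4), (x=3, y=4)
  Distance 3: (x=2, y=0), (x=1, y=1), (x=3, y=1), (x=4, y=2), (x=0, y=4), (x=4, y=4), (x=1, y=5)
  Distance 4: (x=1, y=0), (x=4, y=1), (x=5, y=2), (x=5, y=4), (x=4, y=5), (x=1, y=6)
  Distance 5: (x=0, y=0), (x=4, y=0), (x=5, y=1), (x=5, y=3), (x=5, y=5), (x=0, y=6), (x=2, y=6), (x=4, y=6), (x=1, y=7)
  Distance 6: (x=5, y=0), (x=3, y=6), (x=2, y=7), (x=4, y=7), (x=1, y=8)
  Distance 7: (x=3, y=7), (x=5, y=7), (x=0, y=8), (x=2, y=8), (x=4, y=8)
  Distance 8: (x=5, y=8)  <- goal reached here
One shortest path (8 moves): (x=2, y=3) -> (x=3, y=3) -> (x=3, y=4) -> (x=4, y=4) -> (x=4, y=5) -> (x=4, y=6) -> (x=4, y=7) -> (x=5, y=7) -> (x=5, y=8)

Answer: Shortest path length: 8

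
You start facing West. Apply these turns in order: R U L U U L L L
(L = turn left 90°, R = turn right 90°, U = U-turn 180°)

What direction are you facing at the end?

Answer: Final heading: South

Derivation:
Start: West
  R (right (90° clockwise)) -> North
  U (U-turn (180°)) -> South
  L (left (90° counter-clockwise)) -> East
  U (U-turn (180°)) -> West
  U (U-turn (180°)) -> East
  L (left (90° counter-clockwise)) -> North
  L (left (90° counter-clockwise)) -> West
  L (left (90° counter-clockwise)) -> South
Final: South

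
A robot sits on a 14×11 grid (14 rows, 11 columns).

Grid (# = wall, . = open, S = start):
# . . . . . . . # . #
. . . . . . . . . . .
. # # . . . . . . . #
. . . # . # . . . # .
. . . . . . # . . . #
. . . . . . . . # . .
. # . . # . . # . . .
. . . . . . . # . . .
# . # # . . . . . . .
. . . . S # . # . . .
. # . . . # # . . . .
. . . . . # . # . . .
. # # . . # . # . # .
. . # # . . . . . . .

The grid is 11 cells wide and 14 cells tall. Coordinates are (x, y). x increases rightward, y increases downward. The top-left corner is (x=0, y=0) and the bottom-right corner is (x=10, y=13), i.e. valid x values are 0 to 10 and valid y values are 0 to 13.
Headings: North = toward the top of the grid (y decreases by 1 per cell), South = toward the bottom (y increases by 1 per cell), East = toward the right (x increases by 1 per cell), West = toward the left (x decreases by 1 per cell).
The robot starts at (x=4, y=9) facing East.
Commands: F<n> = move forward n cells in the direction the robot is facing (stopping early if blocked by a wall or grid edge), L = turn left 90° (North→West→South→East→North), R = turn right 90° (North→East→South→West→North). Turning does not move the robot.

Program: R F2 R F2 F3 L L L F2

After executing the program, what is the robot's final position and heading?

Answer: Final position: (x=0, y=9), facing North

Derivation:
Start: (x=4, y=9), facing East
  R: turn right, now facing South
  F2: move forward 2, now at (x=4, y=11)
  R: turn right, now facing West
  F2: move forward 2, now at (x=2, y=11)
  F3: move forward 2/3 (blocked), now at (x=0, y=11)
  L: turn left, now facing South
  L: turn left, now facing East
  L: turn left, now facing North
  F2: move forward 2, now at (x=0, y=9)
Final: (x=0, y=9), facing North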